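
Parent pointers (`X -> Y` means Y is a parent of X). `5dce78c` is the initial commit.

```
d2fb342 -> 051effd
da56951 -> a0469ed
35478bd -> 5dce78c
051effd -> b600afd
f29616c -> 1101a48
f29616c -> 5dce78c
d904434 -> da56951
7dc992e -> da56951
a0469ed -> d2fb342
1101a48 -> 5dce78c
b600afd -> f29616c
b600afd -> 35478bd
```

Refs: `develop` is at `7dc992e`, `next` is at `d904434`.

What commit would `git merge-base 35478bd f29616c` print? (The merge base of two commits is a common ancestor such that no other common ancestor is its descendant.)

5dce78c

Ancestors of 35478bd: {35478bd, 5dce78c}.
Ancestors of f29616c: {1101a48, 5dce78c, f29616c}.
Common ancestors: {5dce78c}.
The only common ancestor is 5dce78c, so it is the merge base.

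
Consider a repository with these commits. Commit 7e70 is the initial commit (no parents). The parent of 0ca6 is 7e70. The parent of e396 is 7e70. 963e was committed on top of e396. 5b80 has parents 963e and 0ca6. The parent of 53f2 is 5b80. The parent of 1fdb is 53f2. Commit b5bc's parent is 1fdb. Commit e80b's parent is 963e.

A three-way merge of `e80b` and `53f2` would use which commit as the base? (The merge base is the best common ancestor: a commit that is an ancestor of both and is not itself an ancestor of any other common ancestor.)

Ancestors of e80b: {7e70, 963e, e396, e80b}.
Ancestors of 53f2: {0ca6, 53f2, 5b80, 7e70, 963e, e396}.
Common ancestors: {7e70, 963e, e396}.
Among these, 963e is not an ancestor of any other common ancestor — it is the merge base.

963e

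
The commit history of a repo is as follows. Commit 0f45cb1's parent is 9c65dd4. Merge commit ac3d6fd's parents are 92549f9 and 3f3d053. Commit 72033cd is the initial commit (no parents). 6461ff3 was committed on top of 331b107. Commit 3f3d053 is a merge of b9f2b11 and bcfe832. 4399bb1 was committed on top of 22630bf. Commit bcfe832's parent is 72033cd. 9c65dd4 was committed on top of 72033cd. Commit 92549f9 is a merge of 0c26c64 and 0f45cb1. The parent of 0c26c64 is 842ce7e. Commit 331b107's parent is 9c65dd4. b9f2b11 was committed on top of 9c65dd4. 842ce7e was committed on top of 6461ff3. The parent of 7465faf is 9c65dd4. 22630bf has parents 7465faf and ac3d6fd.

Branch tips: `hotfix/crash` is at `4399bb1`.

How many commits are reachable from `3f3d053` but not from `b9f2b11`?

Reachable from 3f3d053: {3f3d053, 72033cd, 9c65dd4, b9f2b11, bcfe832}.
Reachable from b9f2b11: {72033cd, 9c65dd4, b9f2b11}.
In 3f3d053's history but not b9f2b11's: {3f3d053, bcfe832} — 2 commits.

2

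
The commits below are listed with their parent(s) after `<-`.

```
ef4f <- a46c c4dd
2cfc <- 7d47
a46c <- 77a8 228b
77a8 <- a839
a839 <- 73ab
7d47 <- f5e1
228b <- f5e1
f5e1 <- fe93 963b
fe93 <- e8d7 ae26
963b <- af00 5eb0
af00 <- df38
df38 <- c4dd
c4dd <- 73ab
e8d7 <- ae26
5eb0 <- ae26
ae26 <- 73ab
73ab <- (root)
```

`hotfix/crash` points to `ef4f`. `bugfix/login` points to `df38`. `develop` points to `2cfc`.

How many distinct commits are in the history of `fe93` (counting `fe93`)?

Walking parent pointers from fe93: reachable set = {73ab, ae26, e8d7, fe93}.
That is 4 commits.

4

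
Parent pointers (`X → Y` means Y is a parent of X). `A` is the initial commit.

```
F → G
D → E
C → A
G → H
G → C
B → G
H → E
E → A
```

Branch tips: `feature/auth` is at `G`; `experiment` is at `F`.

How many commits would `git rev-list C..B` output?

4

Reachable from B: {A, B, C, E, G, H}.
Reachable from C: {A, C}.
In B's history but not C's: {B, E, G, H} — 4 commits.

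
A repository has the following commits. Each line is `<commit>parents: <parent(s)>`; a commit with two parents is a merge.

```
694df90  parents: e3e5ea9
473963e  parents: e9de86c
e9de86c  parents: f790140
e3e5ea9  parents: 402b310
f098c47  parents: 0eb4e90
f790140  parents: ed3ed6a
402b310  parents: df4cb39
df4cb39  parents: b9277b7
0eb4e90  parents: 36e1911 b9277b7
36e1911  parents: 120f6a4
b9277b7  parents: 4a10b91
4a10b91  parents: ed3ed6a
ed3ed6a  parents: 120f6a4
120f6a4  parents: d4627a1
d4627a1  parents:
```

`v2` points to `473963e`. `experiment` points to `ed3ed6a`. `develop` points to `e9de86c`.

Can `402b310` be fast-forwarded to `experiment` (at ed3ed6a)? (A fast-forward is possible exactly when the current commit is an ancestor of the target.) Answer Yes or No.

No

A fast-forward from 402b310 to ed3ed6a is possible iff 402b310 is an ancestor of ed3ed6a.
Ancestors of ed3ed6a: {120f6a4, d4627a1, ed3ed6a}.
402b310 is not among them, so fast-forward is not possible.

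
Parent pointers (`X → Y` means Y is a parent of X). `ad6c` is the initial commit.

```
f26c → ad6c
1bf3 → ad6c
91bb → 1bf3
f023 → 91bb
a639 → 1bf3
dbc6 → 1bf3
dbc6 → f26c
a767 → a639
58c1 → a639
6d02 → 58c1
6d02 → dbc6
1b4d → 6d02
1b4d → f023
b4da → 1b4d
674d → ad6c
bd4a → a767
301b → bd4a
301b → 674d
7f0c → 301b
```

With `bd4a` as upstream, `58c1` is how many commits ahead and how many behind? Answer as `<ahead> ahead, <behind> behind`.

Reachable from 58c1: {1bf3, 58c1, a639, ad6c}.
Reachable from bd4a: {1bf3, a639, a767, ad6c, bd4a}.
Only in 58c1's history (ahead): {58c1} — 1.
Only in bd4a's history (behind): {a767, bd4a} — 2.

1 ahead, 2 behind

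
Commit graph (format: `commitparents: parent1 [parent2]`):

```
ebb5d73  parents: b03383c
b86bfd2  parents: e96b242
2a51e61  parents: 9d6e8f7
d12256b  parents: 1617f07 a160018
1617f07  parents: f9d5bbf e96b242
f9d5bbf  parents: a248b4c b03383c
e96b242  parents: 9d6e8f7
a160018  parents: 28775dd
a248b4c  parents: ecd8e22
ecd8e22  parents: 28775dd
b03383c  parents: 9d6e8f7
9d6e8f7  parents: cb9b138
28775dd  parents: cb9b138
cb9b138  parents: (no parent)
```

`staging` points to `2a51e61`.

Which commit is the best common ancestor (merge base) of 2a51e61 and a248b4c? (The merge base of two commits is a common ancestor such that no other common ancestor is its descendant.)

Ancestors of 2a51e61: {2a51e61, 9d6e8f7, cb9b138}.
Ancestors of a248b4c: {28775dd, a248b4c, cb9b138, ecd8e22}.
Common ancestors: {cb9b138}.
The only common ancestor is cb9b138, so it is the merge base.

cb9b138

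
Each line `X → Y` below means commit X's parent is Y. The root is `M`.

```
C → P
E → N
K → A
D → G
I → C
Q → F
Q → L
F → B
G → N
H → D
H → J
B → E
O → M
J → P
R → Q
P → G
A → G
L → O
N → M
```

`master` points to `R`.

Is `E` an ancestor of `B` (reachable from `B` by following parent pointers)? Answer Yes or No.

Ancestors of B (commits reachable by following parents): {B, E, M, N}.
E is in that set, so it is an ancestor of B.

Yes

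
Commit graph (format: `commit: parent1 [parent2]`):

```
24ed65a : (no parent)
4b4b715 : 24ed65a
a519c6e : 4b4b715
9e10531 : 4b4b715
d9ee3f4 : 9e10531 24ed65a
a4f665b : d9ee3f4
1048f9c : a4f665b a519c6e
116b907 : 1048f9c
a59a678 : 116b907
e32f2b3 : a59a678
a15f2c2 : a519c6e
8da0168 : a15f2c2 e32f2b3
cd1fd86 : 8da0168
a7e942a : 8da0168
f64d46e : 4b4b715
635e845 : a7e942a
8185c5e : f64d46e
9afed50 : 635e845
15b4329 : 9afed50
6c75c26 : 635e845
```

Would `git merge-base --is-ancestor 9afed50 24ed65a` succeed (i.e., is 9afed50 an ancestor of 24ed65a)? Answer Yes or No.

Ancestors of 24ed65a: {24ed65a}.
9afed50 is not in that set, so it is not an ancestor of 24ed65a.

No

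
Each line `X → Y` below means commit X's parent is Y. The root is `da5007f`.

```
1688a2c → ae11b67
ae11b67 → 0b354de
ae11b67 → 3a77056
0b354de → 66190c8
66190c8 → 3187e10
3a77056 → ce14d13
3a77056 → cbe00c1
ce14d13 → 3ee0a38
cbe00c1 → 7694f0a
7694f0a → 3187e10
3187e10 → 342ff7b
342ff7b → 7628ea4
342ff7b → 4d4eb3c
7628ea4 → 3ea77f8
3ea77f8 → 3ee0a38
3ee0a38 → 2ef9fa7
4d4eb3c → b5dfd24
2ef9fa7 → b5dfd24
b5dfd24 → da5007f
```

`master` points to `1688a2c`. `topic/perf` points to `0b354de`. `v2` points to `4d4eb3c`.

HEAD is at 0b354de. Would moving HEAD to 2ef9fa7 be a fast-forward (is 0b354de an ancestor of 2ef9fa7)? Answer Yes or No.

No

A fast-forward from 0b354de to 2ef9fa7 is possible iff 0b354de is an ancestor of 2ef9fa7.
Ancestors of 2ef9fa7: {2ef9fa7, b5dfd24, da5007f}.
0b354de is not among them, so fast-forward is not possible.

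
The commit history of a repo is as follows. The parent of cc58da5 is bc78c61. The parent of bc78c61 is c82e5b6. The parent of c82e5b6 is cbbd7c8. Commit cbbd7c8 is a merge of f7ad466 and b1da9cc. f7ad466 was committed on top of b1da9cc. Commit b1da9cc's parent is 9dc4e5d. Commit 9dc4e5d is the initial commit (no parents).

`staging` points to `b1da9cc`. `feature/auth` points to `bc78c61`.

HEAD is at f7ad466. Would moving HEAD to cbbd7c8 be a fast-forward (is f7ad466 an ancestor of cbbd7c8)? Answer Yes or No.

Yes

A fast-forward from f7ad466 to cbbd7c8 is possible iff f7ad466 is an ancestor of cbbd7c8.
Ancestors of cbbd7c8: {9dc4e5d, b1da9cc, cbbd7c8, f7ad466}.
f7ad466 is among them, so fast-forward is possible.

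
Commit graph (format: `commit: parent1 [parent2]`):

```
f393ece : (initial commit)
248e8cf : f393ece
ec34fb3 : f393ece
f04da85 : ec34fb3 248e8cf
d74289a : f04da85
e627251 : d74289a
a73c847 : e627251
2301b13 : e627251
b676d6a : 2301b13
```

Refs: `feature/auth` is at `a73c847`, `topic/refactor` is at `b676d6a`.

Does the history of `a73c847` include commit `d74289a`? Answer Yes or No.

Yes

Ancestors of a73c847 (commits reachable by following parents): {248e8cf, a73c847, d74289a, e627251, ec34fb3, f04da85, f393ece}.
d74289a is in that set, so it is an ancestor of a73c847.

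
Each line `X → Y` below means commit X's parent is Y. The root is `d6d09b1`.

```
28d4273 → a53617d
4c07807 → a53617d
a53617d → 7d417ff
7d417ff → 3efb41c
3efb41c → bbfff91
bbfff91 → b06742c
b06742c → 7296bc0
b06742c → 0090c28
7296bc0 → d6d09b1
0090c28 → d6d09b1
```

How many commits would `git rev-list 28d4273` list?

9

Walking parent pointers from 28d4273: reachable set = {0090c28, 28d4273, 3efb41c, 7296bc0, 7d417ff, a53617d, b06742c, bbfff91, d6d09b1}.
That is 9 commits.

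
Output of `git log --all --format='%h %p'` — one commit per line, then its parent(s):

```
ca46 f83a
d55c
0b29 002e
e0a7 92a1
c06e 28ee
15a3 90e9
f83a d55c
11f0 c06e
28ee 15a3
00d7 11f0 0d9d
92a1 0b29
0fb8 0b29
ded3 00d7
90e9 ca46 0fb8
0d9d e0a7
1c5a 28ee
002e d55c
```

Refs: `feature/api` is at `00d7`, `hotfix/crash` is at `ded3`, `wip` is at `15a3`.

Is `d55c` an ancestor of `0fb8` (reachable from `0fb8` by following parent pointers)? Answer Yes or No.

Yes

Ancestors of 0fb8 (commits reachable by following parents): {002e, 0b29, 0fb8, d55c}.
d55c is in that set, so it is an ancestor of 0fb8.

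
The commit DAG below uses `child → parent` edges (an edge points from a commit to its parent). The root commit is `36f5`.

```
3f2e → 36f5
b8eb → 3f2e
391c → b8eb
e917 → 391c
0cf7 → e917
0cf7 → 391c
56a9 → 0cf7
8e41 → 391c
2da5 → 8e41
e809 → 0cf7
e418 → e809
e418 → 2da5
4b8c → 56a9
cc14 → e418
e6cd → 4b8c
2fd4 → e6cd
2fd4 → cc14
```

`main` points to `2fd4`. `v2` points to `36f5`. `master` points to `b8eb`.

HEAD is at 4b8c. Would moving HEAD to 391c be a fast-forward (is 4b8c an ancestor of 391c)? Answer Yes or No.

A fast-forward from 4b8c to 391c is possible iff 4b8c is an ancestor of 391c.
Ancestors of 391c: {36f5, 391c, 3f2e, b8eb}.
4b8c is not among them, so fast-forward is not possible.

No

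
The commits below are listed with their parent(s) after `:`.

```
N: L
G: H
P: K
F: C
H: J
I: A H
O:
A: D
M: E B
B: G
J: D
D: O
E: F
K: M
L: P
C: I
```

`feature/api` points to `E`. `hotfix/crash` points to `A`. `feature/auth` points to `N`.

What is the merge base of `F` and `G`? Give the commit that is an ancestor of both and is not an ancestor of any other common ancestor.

Ancestors of F: {A, C, D, F, H, I, J, O}.
Ancestors of G: {D, G, H, J, O}.
Common ancestors: {D, H, J, O}.
Among these, H is not an ancestor of any other common ancestor — it is the merge base.

H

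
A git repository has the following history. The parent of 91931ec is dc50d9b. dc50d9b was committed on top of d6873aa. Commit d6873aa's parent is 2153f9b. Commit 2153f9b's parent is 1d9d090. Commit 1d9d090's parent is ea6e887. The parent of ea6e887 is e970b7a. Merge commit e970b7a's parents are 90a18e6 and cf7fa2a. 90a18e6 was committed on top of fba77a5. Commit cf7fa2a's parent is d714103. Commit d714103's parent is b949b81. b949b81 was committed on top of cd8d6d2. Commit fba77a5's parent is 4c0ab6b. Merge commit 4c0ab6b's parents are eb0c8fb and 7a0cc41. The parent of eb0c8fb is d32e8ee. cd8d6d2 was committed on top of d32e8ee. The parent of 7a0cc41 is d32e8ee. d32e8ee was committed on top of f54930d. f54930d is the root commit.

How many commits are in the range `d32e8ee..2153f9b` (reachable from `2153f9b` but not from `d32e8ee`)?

Reachable from 2153f9b: {1d9d090, 2153f9b, 4c0ab6b, 7a0cc41, 90a18e6, b949b81, cd8d6d2, cf7fa2a, d32e8ee, d714103, e970b7a, ea6e887, eb0c8fb, f54930d, fba77a5}.
Reachable from d32e8ee: {d32e8ee, f54930d}.
In 2153f9b's history but not d32e8ee's: {1d9d090, 2153f9b, 4c0ab6b, 7a0cc41, 90a18e6, b949b81, cd8d6d2, cf7fa2a, d714103, e970b7a, ea6e887, eb0c8fb, fba77a5} — 13 commits.

13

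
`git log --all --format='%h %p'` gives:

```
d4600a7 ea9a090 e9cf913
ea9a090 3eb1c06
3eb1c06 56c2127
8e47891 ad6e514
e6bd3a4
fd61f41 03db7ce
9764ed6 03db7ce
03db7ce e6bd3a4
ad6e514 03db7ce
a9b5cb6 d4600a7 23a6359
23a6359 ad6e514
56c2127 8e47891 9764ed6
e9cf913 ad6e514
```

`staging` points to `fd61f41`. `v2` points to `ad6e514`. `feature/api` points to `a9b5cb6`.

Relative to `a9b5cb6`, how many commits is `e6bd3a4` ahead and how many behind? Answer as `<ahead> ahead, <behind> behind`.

0 ahead, 11 behind

Reachable from e6bd3a4: {e6bd3a4}.
Reachable from a9b5cb6: {03db7ce, 23a6359, 3eb1c06, 56c2127, 8e47891, 9764ed6, a9b5cb6, ad6e514, d4600a7, e6bd3a4, e9cf913, ea9a090}.
Only in e6bd3a4's history (ahead): {} — 0.
Only in a9b5cb6's history (behind): {03db7ce, 23a6359, 3eb1c06, 56c2127, 8e47891, 9764ed6, a9b5cb6, ad6e514, d4600a7, e9cf913, ea9a090} — 11.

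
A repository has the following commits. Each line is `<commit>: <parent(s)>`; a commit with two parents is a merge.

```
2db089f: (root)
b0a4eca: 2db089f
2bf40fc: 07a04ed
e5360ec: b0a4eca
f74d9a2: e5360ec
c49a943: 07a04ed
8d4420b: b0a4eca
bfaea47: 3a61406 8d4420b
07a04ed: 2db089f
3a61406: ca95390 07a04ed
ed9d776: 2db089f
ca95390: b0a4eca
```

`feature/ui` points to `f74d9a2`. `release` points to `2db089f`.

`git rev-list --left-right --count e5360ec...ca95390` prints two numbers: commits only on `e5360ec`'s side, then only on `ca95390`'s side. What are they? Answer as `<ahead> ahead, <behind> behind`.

Reachable from e5360ec: {2db089f, b0a4eca, e5360ec}.
Reachable from ca95390: {2db089f, b0a4eca, ca95390}.
Only in e5360ec's history (ahead): {e5360ec} — 1.
Only in ca95390's history (behind): {ca95390} — 1.

1 ahead, 1 behind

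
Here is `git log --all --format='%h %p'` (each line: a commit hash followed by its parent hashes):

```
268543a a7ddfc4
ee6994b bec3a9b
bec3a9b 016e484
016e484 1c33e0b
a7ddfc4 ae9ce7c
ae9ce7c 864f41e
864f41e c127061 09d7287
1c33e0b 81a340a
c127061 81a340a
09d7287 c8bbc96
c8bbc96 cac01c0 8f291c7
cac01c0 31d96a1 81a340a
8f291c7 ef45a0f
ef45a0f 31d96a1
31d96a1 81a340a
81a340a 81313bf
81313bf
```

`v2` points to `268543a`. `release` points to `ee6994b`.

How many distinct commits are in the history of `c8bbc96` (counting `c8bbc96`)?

7

Walking parent pointers from c8bbc96: reachable set = {31d96a1, 81313bf, 81a340a, 8f291c7, c8bbc96, cac01c0, ef45a0f}.
That is 7 commits.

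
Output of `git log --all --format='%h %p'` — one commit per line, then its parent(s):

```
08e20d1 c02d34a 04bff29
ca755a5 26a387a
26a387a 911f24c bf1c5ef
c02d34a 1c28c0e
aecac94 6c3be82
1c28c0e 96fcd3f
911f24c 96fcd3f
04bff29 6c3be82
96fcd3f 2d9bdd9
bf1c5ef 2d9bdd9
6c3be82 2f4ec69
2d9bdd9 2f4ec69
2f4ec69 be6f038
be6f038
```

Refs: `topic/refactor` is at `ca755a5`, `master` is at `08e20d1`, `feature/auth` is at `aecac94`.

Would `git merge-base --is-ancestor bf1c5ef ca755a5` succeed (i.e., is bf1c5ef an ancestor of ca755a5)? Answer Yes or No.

Yes

Ancestors of ca755a5 (commits reachable by following parents): {26a387a, 2d9bdd9, 2f4ec69, 911f24c, 96fcd3f, be6f038, bf1c5ef, ca755a5}.
bf1c5ef is in that set, so it is an ancestor of ca755a5.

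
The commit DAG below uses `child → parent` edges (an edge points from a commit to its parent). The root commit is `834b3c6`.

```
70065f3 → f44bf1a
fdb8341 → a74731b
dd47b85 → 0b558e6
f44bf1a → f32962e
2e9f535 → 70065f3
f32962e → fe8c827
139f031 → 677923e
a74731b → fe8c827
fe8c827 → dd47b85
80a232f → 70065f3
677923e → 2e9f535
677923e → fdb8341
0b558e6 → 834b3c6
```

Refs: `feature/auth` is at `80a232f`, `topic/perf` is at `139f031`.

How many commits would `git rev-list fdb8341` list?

6

Walking parent pointers from fdb8341: reachable set = {0b558e6, 834b3c6, a74731b, dd47b85, fdb8341, fe8c827}.
That is 6 commits.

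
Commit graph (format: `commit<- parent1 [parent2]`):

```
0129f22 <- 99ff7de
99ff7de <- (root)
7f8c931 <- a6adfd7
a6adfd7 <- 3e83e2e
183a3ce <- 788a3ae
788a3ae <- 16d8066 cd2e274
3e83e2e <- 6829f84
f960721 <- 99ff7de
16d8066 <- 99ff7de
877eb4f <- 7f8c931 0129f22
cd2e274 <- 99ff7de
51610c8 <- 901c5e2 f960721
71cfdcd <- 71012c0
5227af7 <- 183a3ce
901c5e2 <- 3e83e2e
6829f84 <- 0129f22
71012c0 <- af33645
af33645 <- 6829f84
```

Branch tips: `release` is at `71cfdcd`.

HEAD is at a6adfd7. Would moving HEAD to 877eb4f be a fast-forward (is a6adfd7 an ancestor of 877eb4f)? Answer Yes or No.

A fast-forward from a6adfd7 to 877eb4f is possible iff a6adfd7 is an ancestor of 877eb4f.
Ancestors of 877eb4f: {0129f22, 3e83e2e, 6829f84, 7f8c931, 877eb4f, 99ff7de, a6adfd7}.
a6adfd7 is among them, so fast-forward is possible.

Yes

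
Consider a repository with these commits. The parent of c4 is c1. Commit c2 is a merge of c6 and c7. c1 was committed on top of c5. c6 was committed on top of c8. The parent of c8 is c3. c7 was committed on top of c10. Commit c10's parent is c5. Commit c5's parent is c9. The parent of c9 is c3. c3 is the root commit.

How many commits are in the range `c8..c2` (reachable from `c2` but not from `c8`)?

Reachable from c2: {c10, c2, c3, c5, c6, c7, c8, c9}.
Reachable from c8: {c3, c8}.
In c2's history but not c8's: {c10, c2, c5, c6, c7, c9} — 6 commits.

6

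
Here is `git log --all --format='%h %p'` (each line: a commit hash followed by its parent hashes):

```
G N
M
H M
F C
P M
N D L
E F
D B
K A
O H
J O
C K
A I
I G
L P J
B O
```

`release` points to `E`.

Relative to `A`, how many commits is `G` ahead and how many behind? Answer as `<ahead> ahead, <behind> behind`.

Reachable from G: {B, D, G, H, J, L, M, N, O, P}.
Reachable from A: {A, B, D, G, H, I, J, L, M, N, O, P}.
Only in G's history (ahead): {} — 0.
Only in A's history (behind): {A, I} — 2.

0 ahead, 2 behind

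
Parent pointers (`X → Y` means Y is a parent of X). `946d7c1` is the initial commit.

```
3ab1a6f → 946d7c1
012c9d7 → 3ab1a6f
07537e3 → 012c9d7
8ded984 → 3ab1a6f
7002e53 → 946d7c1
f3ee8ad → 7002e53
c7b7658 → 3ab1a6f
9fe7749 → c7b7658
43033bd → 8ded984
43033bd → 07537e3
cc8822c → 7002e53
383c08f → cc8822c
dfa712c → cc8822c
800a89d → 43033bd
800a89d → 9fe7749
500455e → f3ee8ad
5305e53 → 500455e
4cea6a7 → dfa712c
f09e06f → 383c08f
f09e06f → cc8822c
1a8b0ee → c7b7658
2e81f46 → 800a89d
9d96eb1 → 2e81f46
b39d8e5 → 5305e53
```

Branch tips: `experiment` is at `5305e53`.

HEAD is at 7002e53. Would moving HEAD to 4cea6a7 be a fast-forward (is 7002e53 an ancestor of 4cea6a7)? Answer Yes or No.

A fast-forward from 7002e53 to 4cea6a7 is possible iff 7002e53 is an ancestor of 4cea6a7.
Ancestors of 4cea6a7: {4cea6a7, 7002e53, 946d7c1, cc8822c, dfa712c}.
7002e53 is among them, so fast-forward is possible.

Yes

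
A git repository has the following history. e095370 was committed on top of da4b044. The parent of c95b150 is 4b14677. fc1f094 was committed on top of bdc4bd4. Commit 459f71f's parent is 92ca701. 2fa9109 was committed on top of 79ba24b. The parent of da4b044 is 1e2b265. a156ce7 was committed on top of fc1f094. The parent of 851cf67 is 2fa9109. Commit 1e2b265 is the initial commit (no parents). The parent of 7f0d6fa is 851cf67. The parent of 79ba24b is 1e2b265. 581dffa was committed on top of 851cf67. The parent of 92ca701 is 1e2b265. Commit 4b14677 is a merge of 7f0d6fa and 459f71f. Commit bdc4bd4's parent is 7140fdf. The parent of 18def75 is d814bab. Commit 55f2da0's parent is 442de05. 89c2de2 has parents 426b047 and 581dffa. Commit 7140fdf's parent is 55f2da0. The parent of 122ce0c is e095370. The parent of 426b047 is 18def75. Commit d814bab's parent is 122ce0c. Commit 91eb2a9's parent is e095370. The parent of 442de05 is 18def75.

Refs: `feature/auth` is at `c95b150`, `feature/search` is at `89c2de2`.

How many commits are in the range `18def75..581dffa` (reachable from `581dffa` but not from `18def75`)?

4

Reachable from 581dffa: {1e2b265, 2fa9109, 581dffa, 79ba24b, 851cf67}.
Reachable from 18def75: {122ce0c, 18def75, 1e2b265, d814bab, da4b044, e095370}.
In 581dffa's history but not 18def75's: {2fa9109, 581dffa, 79ba24b, 851cf67} — 4 commits.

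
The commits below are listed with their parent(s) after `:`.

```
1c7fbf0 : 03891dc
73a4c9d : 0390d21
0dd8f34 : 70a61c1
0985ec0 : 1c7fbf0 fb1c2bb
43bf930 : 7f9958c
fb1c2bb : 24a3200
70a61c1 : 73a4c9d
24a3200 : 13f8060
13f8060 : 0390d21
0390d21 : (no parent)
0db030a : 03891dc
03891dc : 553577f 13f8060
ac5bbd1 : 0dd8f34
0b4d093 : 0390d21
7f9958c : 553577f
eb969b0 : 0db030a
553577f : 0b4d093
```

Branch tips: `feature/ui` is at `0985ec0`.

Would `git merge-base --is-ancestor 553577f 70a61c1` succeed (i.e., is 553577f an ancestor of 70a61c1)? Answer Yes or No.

No

Ancestors of 70a61c1: {0390d21, 70a61c1, 73a4c9d}.
553577f is not in that set, so it is not an ancestor of 70a61c1.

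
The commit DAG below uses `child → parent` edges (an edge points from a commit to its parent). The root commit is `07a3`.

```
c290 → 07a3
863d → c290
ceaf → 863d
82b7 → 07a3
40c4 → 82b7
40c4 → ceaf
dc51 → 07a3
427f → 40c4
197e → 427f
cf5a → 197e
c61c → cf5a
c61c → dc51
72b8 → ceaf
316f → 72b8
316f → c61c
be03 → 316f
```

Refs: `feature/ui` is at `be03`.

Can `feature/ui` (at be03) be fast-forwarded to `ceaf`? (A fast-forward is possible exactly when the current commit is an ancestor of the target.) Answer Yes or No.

No

A fast-forward from be03 to ceaf is possible iff be03 is an ancestor of ceaf.
Ancestors of ceaf: {07a3, 863d, c290, ceaf}.
be03 is not among them, so fast-forward is not possible.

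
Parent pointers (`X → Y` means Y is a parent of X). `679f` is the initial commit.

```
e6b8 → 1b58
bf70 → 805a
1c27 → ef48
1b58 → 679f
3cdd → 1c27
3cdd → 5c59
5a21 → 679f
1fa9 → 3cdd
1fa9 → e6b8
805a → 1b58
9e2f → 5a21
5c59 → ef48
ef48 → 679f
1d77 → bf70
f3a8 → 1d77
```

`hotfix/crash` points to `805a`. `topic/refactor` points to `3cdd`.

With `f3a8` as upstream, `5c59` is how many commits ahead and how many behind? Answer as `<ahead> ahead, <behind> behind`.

Reachable from 5c59: {5c59, 679f, ef48}.
Reachable from f3a8: {1b58, 1d77, 679f, 805a, bf70, f3a8}.
Only in 5c59's history (ahead): {5c59, ef48} — 2.
Only in f3a8's history (behind): {1b58, 1d77, 805a, bf70, f3a8} — 5.

2 ahead, 5 behind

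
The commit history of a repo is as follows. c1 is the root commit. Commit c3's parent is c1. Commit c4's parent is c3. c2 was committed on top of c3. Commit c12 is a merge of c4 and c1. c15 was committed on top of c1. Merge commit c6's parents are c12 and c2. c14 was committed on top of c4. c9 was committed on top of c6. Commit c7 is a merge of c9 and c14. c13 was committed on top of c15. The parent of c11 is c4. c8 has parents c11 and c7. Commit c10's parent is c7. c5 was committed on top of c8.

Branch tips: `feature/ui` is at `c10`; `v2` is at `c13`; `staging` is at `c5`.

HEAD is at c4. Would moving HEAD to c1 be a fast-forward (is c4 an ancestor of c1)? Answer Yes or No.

A fast-forward from c4 to c1 is possible iff c4 is an ancestor of c1.
Ancestors of c1: {c1}.
c4 is not among them, so fast-forward is not possible.

No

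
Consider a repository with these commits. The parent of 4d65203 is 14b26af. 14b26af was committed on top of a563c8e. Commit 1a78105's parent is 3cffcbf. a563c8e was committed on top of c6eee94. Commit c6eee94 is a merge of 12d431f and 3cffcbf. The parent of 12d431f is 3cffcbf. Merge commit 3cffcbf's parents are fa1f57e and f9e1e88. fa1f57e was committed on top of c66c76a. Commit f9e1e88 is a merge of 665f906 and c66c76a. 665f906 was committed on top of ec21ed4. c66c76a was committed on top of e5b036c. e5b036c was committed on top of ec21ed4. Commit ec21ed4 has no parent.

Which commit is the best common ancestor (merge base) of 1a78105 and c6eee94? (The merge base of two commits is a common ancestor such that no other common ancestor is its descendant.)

3cffcbf

Ancestors of 1a78105: {1a78105, 3cffcbf, 665f906, c66c76a, e5b036c, ec21ed4, f9e1e88, fa1f57e}.
Ancestors of c6eee94: {12d431f, 3cffcbf, 665f906, c66c76a, c6eee94, e5b036c, ec21ed4, f9e1e88, fa1f57e}.
Common ancestors: {3cffcbf, 665f906, c66c76a, e5b036c, ec21ed4, f9e1e88, fa1f57e}.
Among these, 3cffcbf is not an ancestor of any other common ancestor — it is the merge base.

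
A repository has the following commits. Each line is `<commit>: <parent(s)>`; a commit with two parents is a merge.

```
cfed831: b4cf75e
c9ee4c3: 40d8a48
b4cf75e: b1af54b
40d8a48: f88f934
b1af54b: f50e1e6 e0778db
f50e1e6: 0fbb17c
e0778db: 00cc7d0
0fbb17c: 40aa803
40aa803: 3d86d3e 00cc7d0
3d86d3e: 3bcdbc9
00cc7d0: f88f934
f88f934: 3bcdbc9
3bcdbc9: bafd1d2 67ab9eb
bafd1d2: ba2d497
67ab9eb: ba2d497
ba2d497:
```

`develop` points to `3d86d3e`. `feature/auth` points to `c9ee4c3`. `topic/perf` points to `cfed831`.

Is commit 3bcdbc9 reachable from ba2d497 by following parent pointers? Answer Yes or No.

Ancestors of ba2d497: {ba2d497}.
3bcdbc9 is not in that set, so it is not an ancestor of ba2d497.

No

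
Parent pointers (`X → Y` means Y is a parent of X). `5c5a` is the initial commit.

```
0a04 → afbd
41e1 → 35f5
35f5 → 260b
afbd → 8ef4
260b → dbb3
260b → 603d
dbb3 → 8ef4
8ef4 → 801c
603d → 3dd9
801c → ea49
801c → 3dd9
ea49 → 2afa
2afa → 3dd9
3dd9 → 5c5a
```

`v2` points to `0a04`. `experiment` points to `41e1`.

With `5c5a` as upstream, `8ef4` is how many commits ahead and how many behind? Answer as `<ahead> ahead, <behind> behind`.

5 ahead, 0 behind

Reachable from 8ef4: {2afa, 3dd9, 5c5a, 801c, 8ef4, ea49}.
Reachable from 5c5a: {5c5a}.
Only in 8ef4's history (ahead): {2afa, 3dd9, 801c, 8ef4, ea49} — 5.
Only in 5c5a's history (behind): {} — 0.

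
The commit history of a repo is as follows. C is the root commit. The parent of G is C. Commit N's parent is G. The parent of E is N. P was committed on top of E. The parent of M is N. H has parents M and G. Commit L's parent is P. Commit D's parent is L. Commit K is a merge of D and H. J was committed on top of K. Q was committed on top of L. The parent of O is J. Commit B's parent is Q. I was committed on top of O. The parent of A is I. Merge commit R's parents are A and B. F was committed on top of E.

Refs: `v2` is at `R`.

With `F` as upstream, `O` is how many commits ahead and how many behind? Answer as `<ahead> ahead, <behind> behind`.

Reachable from O: {C, D, E, G, H, J, K, L, M, N, O, P}.
Reachable from F: {C, E, F, G, N}.
Only in O's history (ahead): {D, H, J, K, L, M, O, P} — 8.
Only in F's history (behind): {F} — 1.

8 ahead, 1 behind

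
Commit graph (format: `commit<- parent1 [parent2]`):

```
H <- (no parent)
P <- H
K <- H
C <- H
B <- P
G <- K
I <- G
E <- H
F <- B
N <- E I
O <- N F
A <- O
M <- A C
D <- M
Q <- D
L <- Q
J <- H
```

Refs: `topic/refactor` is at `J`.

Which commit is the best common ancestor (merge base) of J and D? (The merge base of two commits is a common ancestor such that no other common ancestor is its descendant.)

H

Ancestors of J: {H, J}.
Ancestors of D: {A, B, C, D, E, F, G, H, I, K, M, N, O, P}.
Common ancestors: {H}.
The only common ancestor is H, so it is the merge base.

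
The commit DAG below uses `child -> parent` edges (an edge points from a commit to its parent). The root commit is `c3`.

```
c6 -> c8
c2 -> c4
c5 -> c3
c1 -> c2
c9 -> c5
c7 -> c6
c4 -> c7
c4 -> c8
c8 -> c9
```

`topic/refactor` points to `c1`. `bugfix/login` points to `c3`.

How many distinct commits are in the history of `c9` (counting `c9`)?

3

Walking parent pointers from c9: reachable set = {c3, c5, c9}.
That is 3 commits.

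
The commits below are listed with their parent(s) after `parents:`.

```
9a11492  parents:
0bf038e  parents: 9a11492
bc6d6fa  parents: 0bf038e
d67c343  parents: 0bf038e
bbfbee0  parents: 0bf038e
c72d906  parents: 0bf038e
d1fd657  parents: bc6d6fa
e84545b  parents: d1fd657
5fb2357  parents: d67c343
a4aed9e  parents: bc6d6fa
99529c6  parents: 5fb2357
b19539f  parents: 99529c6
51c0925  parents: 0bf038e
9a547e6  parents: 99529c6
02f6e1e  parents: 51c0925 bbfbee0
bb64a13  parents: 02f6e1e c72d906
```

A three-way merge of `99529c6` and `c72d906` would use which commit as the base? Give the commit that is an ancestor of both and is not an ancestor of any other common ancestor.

0bf038e

Ancestors of 99529c6: {0bf038e, 5fb2357, 99529c6, 9a11492, d67c343}.
Ancestors of c72d906: {0bf038e, 9a11492, c72d906}.
Common ancestors: {0bf038e, 9a11492}.
Among these, 0bf038e is not an ancestor of any other common ancestor — it is the merge base.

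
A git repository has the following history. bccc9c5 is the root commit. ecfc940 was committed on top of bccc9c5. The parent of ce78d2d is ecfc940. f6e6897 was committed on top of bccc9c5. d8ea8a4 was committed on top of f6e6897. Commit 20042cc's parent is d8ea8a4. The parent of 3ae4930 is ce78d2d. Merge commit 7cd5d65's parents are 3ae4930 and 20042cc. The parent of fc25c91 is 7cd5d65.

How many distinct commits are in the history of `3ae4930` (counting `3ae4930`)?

Walking parent pointers from 3ae4930: reachable set = {3ae4930, bccc9c5, ce78d2d, ecfc940}.
That is 4 commits.

4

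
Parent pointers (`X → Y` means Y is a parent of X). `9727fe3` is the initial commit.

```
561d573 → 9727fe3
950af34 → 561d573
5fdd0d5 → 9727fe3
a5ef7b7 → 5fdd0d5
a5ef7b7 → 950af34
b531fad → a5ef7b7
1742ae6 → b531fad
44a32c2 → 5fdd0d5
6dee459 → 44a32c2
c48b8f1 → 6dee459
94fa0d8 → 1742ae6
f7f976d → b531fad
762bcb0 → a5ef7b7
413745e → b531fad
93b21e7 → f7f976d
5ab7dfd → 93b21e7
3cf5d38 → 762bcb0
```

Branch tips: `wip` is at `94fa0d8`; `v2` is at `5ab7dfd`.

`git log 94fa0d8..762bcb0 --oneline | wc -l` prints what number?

1

Reachable from 762bcb0: {561d573, 5fdd0d5, 762bcb0, 950af34, 9727fe3, a5ef7b7}.
Reachable from 94fa0d8: {1742ae6, 561d573, 5fdd0d5, 94fa0d8, 950af34, 9727fe3, a5ef7b7, b531fad}.
In 762bcb0's history but not 94fa0d8's: {762bcb0} — 1 commit.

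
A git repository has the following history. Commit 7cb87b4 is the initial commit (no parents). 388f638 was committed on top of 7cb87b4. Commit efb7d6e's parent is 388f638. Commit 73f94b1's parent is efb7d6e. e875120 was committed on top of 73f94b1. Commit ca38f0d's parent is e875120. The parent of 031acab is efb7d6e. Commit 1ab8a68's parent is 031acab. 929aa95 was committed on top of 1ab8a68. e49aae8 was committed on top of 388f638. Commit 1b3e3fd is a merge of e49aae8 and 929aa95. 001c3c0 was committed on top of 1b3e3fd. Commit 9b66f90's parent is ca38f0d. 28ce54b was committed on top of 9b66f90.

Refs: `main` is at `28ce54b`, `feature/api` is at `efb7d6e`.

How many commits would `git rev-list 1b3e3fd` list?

Walking parent pointers from 1b3e3fd: reachable set = {031acab, 1ab8a68, 1b3e3fd, 388f638, 7cb87b4, 929aa95, e49aae8, efb7d6e}.
That is 8 commits.

8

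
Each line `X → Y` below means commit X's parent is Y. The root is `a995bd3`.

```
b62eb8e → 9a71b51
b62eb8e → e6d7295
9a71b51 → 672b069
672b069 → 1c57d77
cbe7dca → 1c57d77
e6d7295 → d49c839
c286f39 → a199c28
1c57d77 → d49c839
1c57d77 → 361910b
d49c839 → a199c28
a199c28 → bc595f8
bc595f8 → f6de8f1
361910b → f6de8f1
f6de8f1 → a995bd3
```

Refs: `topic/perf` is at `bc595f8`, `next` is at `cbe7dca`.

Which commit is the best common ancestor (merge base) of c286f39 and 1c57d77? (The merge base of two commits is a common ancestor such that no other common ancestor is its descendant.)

a199c28

Ancestors of c286f39: {a199c28, a995bd3, bc595f8, c286f39, f6de8f1}.
Ancestors of 1c57d77: {1c57d77, 361910b, a199c28, a995bd3, bc595f8, d49c839, f6de8f1}.
Common ancestors: {a199c28, a995bd3, bc595f8, f6de8f1}.
Among these, a199c28 is not an ancestor of any other common ancestor — it is the merge base.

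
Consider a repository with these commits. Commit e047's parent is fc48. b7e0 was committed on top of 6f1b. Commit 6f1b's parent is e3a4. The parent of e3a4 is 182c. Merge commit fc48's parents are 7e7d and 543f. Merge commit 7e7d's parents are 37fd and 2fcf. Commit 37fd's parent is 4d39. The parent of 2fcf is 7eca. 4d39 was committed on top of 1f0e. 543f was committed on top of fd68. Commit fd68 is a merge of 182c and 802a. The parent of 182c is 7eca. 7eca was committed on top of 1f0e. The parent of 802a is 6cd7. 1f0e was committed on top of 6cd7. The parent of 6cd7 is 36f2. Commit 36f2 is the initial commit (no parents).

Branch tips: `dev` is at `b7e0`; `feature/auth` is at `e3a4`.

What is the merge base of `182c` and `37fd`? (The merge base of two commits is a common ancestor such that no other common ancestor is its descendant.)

Ancestors of 182c: {182c, 1f0e, 36f2, 6cd7, 7eca}.
Ancestors of 37fd: {1f0e, 36f2, 37fd, 4d39, 6cd7}.
Common ancestors: {1f0e, 36f2, 6cd7}.
Among these, 1f0e is not an ancestor of any other common ancestor — it is the merge base.

1f0e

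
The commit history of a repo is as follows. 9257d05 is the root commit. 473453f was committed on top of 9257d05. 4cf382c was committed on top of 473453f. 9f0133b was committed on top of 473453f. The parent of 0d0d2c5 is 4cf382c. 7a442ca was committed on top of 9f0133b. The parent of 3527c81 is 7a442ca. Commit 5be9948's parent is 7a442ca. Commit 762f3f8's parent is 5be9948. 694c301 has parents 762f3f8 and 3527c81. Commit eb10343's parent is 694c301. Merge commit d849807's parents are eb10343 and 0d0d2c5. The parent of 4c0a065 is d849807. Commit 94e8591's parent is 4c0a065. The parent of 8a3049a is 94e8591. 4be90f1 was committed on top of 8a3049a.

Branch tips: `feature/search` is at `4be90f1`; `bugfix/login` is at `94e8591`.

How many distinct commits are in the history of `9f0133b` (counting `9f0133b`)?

Walking parent pointers from 9f0133b: reachable set = {473453f, 9257d05, 9f0133b}.
That is 3 commits.

3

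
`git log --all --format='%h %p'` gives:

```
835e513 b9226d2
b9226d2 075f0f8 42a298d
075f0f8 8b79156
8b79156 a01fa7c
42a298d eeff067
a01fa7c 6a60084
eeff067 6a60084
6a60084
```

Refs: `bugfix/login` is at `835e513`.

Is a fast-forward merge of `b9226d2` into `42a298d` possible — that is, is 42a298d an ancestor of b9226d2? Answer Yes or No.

Yes

A fast-forward from 42a298d to b9226d2 is possible iff 42a298d is an ancestor of b9226d2.
Ancestors of b9226d2: {075f0f8, 42a298d, 6a60084, 8b79156, a01fa7c, b9226d2, eeff067}.
42a298d is among them, so fast-forward is possible.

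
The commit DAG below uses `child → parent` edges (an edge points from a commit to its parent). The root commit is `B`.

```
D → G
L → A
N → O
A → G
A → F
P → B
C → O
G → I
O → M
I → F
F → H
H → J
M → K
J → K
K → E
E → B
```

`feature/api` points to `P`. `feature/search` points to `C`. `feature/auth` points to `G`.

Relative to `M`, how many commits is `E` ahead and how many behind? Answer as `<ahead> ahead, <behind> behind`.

Reachable from E: {B, E}.
Reachable from M: {B, E, K, M}.
Only in E's history (ahead): {} — 0.
Only in M's history (behind): {K, M} — 2.

0 ahead, 2 behind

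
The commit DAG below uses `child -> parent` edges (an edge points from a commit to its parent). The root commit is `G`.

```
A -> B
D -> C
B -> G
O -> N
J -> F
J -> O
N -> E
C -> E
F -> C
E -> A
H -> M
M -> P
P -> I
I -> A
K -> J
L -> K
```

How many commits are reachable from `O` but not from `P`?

3

Reachable from O: {A, B, E, G, N, O}.
Reachable from P: {A, B, G, I, P}.
In O's history but not P's: {E, N, O} — 3 commits.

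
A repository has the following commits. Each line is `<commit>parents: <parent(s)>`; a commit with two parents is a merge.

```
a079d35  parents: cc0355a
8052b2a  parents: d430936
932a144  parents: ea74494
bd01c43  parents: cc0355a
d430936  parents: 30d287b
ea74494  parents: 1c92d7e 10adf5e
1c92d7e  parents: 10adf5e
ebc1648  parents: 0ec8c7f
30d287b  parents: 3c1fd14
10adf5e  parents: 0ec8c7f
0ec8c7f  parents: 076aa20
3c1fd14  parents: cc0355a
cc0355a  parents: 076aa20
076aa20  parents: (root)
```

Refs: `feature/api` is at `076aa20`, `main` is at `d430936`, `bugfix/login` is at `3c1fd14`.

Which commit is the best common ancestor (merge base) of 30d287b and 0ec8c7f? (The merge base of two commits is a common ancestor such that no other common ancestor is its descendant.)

Ancestors of 30d287b: {076aa20, 30d287b, 3c1fd14, cc0355a}.
Ancestors of 0ec8c7f: {076aa20, 0ec8c7f}.
Common ancestors: {076aa20}.
The only common ancestor is 076aa20, so it is the merge base.

076aa20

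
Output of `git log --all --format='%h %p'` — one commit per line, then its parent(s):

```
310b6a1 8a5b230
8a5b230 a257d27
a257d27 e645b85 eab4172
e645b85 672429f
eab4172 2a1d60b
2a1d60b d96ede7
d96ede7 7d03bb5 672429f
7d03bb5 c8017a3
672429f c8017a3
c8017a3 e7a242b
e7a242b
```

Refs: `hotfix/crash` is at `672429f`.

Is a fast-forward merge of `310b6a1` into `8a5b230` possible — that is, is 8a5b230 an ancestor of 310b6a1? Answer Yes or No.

Yes

A fast-forward from 8a5b230 to 310b6a1 is possible iff 8a5b230 is an ancestor of 310b6a1.
Ancestors of 310b6a1: {2a1d60b, 310b6a1, 672429f, 7d03bb5, 8a5b230, a257d27, c8017a3, d96ede7, e645b85, e7a242b, eab4172}.
8a5b230 is among them, so fast-forward is possible.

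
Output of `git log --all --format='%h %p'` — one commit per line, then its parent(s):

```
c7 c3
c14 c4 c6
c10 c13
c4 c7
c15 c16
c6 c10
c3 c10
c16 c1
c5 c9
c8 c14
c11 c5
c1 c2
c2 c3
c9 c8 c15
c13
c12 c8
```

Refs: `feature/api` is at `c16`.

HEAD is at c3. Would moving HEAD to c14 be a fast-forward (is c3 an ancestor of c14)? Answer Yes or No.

Yes

A fast-forward from c3 to c14 is possible iff c3 is an ancestor of c14.
Ancestors of c14: {c10, c13, c14, c3, c4, c6, c7}.
c3 is among them, so fast-forward is possible.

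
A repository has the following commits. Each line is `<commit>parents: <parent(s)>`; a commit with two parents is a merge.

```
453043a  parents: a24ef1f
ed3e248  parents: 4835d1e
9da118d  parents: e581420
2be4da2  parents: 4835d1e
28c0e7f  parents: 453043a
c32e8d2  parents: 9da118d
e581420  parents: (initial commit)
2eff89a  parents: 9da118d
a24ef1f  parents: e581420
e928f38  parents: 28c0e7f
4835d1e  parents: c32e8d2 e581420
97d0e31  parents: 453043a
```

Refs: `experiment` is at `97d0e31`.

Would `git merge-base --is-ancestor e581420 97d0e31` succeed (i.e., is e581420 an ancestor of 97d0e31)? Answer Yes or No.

Yes

Ancestors of 97d0e31 (commits reachable by following parents): {453043a, 97d0e31, a24ef1f, e581420}.
e581420 is in that set, so it is an ancestor of 97d0e31.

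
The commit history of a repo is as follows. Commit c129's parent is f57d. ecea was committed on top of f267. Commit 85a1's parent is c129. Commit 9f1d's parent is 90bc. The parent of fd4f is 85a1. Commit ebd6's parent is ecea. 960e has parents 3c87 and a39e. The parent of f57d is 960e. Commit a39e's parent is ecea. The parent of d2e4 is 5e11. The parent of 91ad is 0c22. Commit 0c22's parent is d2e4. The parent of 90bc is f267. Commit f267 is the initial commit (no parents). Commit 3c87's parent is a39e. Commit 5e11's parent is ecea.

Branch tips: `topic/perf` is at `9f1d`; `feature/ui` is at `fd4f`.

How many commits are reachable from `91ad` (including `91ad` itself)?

6

Walking parent pointers from 91ad: reachable set = {0c22, 5e11, 91ad, d2e4, ecea, f267}.
That is 6 commits.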